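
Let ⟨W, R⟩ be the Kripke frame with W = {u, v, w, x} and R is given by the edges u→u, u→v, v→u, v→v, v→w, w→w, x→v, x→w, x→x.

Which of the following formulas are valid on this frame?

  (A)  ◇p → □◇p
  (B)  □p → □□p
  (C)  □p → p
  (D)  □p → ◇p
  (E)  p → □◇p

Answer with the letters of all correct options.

R is reflexive: each world relates to itself.
R is not symmetric: v R w but not w R v.
R is not transitive: u R v and v R w but not u R w.
R is not euclidean: v R u and v R w but not u R w.
R is serial: every world has an R-successor.
(A) ◇p → □◇p (axiom 5) characterises the euclidean frames. R is not euclidean — not valid.
(B) axiom 4: valid iff R is transitive. R is not transitive — not valid.
(C) □p → p (axiom T) characterises the reflexive frames. R is reflexive — valid.
(D) □p → ◇p is axiom D, which corresponds to seriality. R is serial — valid.
(E) p → □◇p is axiom B, which corresponds to symmetry. R is not symmetric — not valid.

C, D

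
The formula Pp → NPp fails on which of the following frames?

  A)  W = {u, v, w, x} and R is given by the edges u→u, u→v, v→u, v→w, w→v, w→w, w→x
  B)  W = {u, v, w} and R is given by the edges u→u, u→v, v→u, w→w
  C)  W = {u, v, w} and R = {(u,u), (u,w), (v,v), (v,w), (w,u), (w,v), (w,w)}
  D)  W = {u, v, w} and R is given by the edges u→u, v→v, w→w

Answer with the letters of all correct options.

A, B, C

The schema Pp → NPp is axiom 5; it is valid on a frame iff R is euclidean.
(A) R is not euclidean (v R u and v R w but not u R w), so the schema fails here.
(B) R is not euclidean (u R v and u R v but not v R v), so the schema fails here.
(C) R is not euclidean (w R u and w R v but not u R v), so the schema fails here.
(D) R is euclidean (any two R-successors of the same world are R-related), so the schema is valid here.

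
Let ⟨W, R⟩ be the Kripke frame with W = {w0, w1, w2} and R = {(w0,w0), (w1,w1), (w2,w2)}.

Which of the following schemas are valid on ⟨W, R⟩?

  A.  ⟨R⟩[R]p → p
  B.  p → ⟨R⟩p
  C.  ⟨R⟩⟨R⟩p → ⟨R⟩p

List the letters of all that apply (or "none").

A, B, C

R is reflexive: each world relates to itself.
R is symmetric: every R-edge is matched by its reverse.
R is transitive: R is closed under composition.
(A) the dual of axiom B: valid iff R is symmetric. R is symmetric — valid.
(B) p → ⟨R⟩p is the dual of axiom T; it is valid on a frame exactly when R is reflexive. R is reflexive, so valid.
(C) ⟨R⟩⟨R⟩p → ⟨R⟩p (the dual of axiom 4) characterises the transitive frames. R is transitive — valid.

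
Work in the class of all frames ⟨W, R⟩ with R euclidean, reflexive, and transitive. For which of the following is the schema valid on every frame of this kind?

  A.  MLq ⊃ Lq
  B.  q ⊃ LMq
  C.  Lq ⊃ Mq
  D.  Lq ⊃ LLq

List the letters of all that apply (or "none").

A, B, C, D

A relation that is euclidean, reflexive, and transitive is also serial and symmetric.
(A) MLq ⊃ Lq is the dual of axiom 5; it is valid on a frame exactly when R is euclidean. Every such R is euclidean, so valid.
(B) q ⊃ LMq is axiom B, which corresponds to symmetry. Every such R is symmetric — valid.
(C) Lq ⊃ Mq is axiom D; it is valid on a frame exactly when R is serial. Every such R is serial, so valid.
(D) Lq ⊃ LLq (axiom 4) characterises the transitive frames. Every such R is transitive — valid.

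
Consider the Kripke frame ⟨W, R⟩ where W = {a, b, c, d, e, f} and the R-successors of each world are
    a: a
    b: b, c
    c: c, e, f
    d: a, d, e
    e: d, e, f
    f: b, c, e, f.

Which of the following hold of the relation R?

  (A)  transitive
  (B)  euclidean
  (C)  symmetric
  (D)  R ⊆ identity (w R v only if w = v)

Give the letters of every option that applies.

(A) not transitive: b R c and c R e but not b R e.
(B) not euclidean: b R c and b R b but not c R b.
(C) not symmetric: b R c but not c R b.
(D) not ⊆ identity: b R c with b ≠ c.

none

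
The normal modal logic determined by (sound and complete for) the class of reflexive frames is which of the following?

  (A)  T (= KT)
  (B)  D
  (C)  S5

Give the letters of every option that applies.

(A) T (= KT) is determined by exactly this class.
(B) D is determined by the class of serial frames.
(C) S5 is determined by the class of reflexive, symmetric, and transitive frames.

A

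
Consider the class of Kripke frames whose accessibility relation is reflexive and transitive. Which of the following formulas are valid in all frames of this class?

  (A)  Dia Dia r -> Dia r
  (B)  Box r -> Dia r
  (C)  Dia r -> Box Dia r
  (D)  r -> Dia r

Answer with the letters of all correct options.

Reflexive relations are serial.
(A) Dia Dia r -> Dia r is the dual of axiom 4, which corresponds to transitivity. Every such R is transitive — valid.
(B) axiom D: valid iff R is serial. Every such R is serial — valid.
(C) Dia r -> Box Dia r is axiom 5, which corresponds to the euclidean property. Such an R need not be euclidean — not valid.
(D) r -> Dia r is the dual of axiom T; it is valid on a frame exactly when R is reflexive. Every such R is reflexive, so valid.

A, B, D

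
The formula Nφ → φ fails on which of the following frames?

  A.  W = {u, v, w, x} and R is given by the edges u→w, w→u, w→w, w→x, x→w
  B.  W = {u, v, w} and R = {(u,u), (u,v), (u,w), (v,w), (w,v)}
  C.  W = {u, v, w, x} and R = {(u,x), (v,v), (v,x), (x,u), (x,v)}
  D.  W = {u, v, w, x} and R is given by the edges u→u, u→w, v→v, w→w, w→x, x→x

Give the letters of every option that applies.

A, B, C

The schema Nφ → φ is axiom T; it is valid on a frame iff R is reflexive.
(A) R is not reflexive (not u R u), so the schema fails here.
(B) R is not reflexive (not v R v), so the schema fails here.
(C) R is not reflexive (not u R u), so the schema fails here.
(D) R is reflexive (each world relates to itself), so the schema is valid here.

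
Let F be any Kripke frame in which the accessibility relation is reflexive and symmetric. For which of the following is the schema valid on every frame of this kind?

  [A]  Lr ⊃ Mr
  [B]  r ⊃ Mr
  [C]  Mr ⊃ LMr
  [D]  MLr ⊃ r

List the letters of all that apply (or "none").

Reflexive relations are serial.
(A) Lr ⊃ Mr (axiom D) characterises the serial frames. Every such R is serial — valid.
(B) r ⊃ Mr is the dual of axiom T; it is valid on a frame exactly when R is reflexive. Every such R is reflexive, so valid.
(C) Mr ⊃ LMr (axiom 5) characterises the euclidean frames. Such an R need not be euclidean — not valid.
(D) MLr ⊃ r is the dual of axiom B; it is valid on a frame exactly when R is symmetric. Every such R is symmetric, so valid.

A, B, D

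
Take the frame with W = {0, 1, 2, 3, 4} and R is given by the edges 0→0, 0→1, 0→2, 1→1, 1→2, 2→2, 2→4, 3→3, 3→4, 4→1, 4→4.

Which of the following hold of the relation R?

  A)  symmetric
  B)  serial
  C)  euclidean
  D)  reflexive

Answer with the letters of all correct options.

B, D

(A) not symmetric: 0 R 1 but not 1 R 0.
(B) serial: every world has an R-successor.
(C) not euclidean: 0 R 1 and 0 R 0 but not 1 R 0.
(D) reflexive: each world relates to itself.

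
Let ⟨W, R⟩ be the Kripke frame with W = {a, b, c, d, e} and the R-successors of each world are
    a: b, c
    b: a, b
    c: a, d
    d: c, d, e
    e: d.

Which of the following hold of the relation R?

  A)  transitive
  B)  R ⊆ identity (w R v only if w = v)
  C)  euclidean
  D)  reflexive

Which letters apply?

(A) not transitive: a R b and b R a but not a R a.
(B) not ⊆ identity: a R b with a ≠ b.
(C) not euclidean: a R b and a R c but not b R c.
(D) not reflexive: not a R a.

none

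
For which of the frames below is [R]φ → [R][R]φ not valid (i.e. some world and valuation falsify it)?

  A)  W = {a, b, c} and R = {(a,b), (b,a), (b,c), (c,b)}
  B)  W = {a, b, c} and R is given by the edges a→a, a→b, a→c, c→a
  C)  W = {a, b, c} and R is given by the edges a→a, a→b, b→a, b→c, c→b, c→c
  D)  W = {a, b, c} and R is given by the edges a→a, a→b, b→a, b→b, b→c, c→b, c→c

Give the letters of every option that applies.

The schema [R]φ → [R][R]φ is axiom 4; it is valid on a frame iff R is transitive.
(A) R is not transitive (a R b and b R a but not a R a), so the schema fails here.
(B) R is not transitive (c R a and a R b but not c R b), so the schema fails here.
(C) R is not transitive (a R b and b R c but not a R c), so the schema fails here.
(D) R is not transitive (a R b and b R c but not a R c), so the schema fails here.

A, B, C, D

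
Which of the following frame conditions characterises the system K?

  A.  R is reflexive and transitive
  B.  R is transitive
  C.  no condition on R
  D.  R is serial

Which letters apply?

(A) this class determines S4, not K.
(B) this class determines K4, not K.
(C) K is sound and complete for exactly this class.
(D) this class determines D, not K.

C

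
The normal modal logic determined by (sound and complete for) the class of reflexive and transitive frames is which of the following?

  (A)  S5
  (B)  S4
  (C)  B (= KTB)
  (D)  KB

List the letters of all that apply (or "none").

B

(A) S5 is determined by the class of reflexive, symmetric, and transitive frames.
(B) S4 is determined by exactly this class.
(C) B (= KTB) is determined by the class of reflexive and symmetric frames.
(D) KB is determined by the class of symmetric frames.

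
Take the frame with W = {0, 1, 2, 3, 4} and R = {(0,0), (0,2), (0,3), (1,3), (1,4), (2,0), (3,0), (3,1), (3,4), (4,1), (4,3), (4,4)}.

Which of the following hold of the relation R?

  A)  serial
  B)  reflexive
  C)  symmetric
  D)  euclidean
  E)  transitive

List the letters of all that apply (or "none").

A, C

(A) serial: every world has an R-successor.
(B) not reflexive: not 1 R 1.
(C) symmetric: every R-edge is matched by its reverse.
(D) not euclidean: 0 R 2 and 0 R 3 but not 2 R 3.
(E) not transitive: 0 R 3 and 3 R 1 but not 0 R 1.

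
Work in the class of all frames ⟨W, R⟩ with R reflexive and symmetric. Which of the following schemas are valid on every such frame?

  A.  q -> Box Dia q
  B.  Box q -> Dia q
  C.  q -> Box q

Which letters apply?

Reflexive relations are serial.
(A) q -> Box Dia q is axiom B, which corresponds to symmetry. Every such R is symmetric — valid.
(B) Box q -> Dia q (axiom D) characterises the serial frames. Every such R is serial — valid.
(C) q -> Box q is equivalent to ◇p→p; it holds exactly when R ⊆ identity. Such an R need not be a subset of the identity — not valid.

A, B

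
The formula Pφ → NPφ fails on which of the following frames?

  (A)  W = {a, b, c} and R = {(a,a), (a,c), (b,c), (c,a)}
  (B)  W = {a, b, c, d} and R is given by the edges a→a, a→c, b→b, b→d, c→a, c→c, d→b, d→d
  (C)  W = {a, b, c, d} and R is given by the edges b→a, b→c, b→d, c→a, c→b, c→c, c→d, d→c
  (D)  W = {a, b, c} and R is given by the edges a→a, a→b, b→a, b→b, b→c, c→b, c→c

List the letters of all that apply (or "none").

The schema Pφ → NPφ is axiom 5; it is valid on a frame iff R is euclidean.
(A) R is not euclidean (a R c and a R c but not c R c), so the schema fails here.
(B) R is euclidean (any two R-successors of the same world are R-related), so the schema is valid here.
(C) R is not euclidean (b R a and b R c but not a R c), so the schema fails here.
(D) R is not euclidean (b R a and b R c but not a R c), so the schema fails here.

A, C, D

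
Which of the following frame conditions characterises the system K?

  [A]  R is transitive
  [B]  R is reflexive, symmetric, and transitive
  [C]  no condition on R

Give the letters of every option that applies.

C

(A) this class determines K4, not K.
(B) this class determines S5, not K.
(C) K is sound and complete for exactly this class.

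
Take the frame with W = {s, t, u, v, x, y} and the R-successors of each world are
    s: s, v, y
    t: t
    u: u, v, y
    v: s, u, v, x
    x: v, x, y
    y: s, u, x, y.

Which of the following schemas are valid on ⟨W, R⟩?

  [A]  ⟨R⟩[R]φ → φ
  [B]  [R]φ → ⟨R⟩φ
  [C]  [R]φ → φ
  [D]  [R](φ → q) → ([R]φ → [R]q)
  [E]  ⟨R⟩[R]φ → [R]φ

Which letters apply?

A, B, C, D

R is reflexive: each world relates to itself.
R is symmetric: every R-edge is matched by its reverse.
R is not euclidean: s R v and s R y but not v R y.
R is serial: every world has an R-successor.
(A) ⟨R⟩[R]φ → φ (the dual of axiom B) characterises the symmetric frames. R is symmetric — valid.
(B) axiom D: valid iff R is serial. R is serial — valid.
(C) [R]φ → φ (axiom T) characterises the reflexive frames. R is reflexive — valid.
(D) [R](φ → q) → ([R]φ → [R]q) is axiom K, valid on every Kripke frame — valid.
(E) the dual of axiom 5: valid iff R is euclidean. R is not euclidean — not valid.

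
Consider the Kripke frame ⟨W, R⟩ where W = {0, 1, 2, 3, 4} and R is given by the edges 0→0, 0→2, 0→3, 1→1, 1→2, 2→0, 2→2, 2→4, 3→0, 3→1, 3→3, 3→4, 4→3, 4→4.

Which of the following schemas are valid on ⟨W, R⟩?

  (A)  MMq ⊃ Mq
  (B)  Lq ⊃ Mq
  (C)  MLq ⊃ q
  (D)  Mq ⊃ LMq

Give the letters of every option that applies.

B

R is not symmetric: 1 R 2 but not 2 R 1.
R is not transitive: 0 R 2 and 2 R 4 but not 0 R 4.
R is not euclidean: 0 R 2 and 0 R 3 but not 2 R 3.
R is serial: every world has an R-successor.
(A) the dual of axiom 4: valid iff R is transitive. R is not transitive — not valid.
(B) Lq ⊃ Mq is axiom D, which corresponds to seriality. R is serial — valid.
(C) the dual of axiom B: valid iff R is symmetric. R is not symmetric — not valid.
(D) Mq ⊃ LMq (axiom 5) characterises the euclidean frames. R is not euclidean — not valid.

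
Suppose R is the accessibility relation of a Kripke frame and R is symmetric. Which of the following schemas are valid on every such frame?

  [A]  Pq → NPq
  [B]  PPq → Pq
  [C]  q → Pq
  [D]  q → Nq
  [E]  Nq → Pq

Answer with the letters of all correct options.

none

(A) Pq → NPq is axiom 5; it is valid on a frame exactly when R is euclidean. Such an R need not be euclidean, so not valid.
(B) PPq → Pq (the dual of axiom 4) characterises the transitive frames. Such an R need not be transitive — not valid.
(C) q → Pq is the dual of axiom T, which corresponds to reflexivity. Such an R need not be reflexive — not valid.
(D) q → Nq is equivalent to ◇p→p; it holds exactly when R ⊆ identity. Such an R need not be a subset of the identity — not valid.
(E) axiom D: valid iff R is serial. Such an R need not be serial — not valid.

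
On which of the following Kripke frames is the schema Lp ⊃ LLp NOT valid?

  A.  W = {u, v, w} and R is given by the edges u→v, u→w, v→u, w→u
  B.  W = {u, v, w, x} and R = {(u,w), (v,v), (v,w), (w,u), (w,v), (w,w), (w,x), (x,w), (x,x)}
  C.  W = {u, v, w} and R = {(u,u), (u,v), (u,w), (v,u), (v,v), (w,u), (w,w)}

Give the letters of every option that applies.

The schema Lp ⊃ LLp is axiom 4; it is valid on a frame iff R is transitive.
(A) R is not transitive (u R v and v R u but not u R u), so the schema fails here.
(B) R is not transitive (u R w and w R u but not u R u), so the schema fails here.
(C) R is not transitive (v R u and u R w but not v R w), so the schema fails here.

A, B, C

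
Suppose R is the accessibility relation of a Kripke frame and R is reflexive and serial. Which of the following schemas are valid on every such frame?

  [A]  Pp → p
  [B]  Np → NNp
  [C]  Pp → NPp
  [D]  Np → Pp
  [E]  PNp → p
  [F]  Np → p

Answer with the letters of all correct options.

D, F

(A) Pp → p (the converse of T) corresponds to R being a subset of the identity. Such an R need not be a subset of the identity, so not valid.
(B) Np → NNp is axiom 4; it is valid on a frame exactly when R is transitive. Such an R need not be transitive, so not valid.
(C) axiom 5: valid iff R is euclidean. Such an R need not be euclidean — not valid.
(D) Np → Pp (axiom D) characterises the serial frames. Every such R is serial — valid.
(E) PNp → p (the dual of axiom B) characterises the symmetric frames. Such an R need not be symmetric — not valid.
(F) Np → p is axiom T; it is valid on a frame exactly when R is reflexive. Every such R is reflexive, so valid.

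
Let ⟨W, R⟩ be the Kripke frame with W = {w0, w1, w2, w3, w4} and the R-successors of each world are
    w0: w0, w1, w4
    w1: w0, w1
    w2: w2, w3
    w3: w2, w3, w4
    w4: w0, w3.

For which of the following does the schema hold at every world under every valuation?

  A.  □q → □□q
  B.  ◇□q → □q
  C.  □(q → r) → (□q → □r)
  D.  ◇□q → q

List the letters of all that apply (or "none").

R is symmetric: every R-edge is matched by its reverse.
R is not transitive: w0 R w4 and w4 R w3 but not w0 R w3.
R is not euclidean: w0 R w1 and w0 R w4 but not w1 R w4.
(A) □q → □□q is axiom 4, which corresponds to transitivity. R is not transitive — not valid.
(B) the dual of axiom 5: valid iff R is euclidean. R is not euclidean — not valid.
(C) this is just K, valid on every normal frame.
(D) ◇□q → q is the dual of axiom B, which corresponds to symmetry. R is symmetric — valid.

C, D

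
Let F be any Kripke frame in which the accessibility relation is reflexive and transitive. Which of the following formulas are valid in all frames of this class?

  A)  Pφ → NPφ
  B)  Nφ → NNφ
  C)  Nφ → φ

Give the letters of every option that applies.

Reflexive relations are serial.
(A) axiom 5: valid iff R is euclidean. Such an R need not be euclidean — not valid.
(B) Nφ → NNφ (axiom 4) characterises the transitive frames. Every such R is transitive — valid.
(C) axiom T: valid iff R is reflexive. Every such R is reflexive — valid.

B, C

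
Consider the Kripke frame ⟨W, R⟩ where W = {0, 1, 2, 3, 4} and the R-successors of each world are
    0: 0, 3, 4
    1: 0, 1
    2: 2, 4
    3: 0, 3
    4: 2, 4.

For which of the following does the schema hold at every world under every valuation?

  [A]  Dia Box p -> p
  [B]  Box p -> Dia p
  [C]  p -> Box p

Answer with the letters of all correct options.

B

R is not symmetric: 0 R 4 but not 4 R 0.
R is serial: every world has an R-successor.
R is not a subset of the identity: 0 R 3 with 0 ≠ 3.
(A) Dia Box p -> p is the dual of axiom B, which corresponds to symmetry. R is not symmetric — not valid.
(B) Box p -> Dia p (axiom D) characterises the serial frames. R is serial — valid.
(C) p -> Box p is valid only on frames where every R-edge is a self-loop. Here R ⊄ identity — not valid.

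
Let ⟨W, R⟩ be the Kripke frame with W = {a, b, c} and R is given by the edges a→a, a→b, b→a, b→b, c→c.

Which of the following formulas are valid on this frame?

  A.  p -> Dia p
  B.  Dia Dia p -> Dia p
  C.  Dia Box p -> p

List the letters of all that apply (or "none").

A, B, C

R is reflexive: each world relates to itself.
R is symmetric: every R-edge is matched by its reverse.
R is transitive: R is closed under composition.
(A) the dual of axiom T: valid iff R is reflexive. R is reflexive — valid.
(B) Dia Dia p -> Dia p is the dual of axiom 4; it is valid on a frame exactly when R is transitive. R is transitive, so valid.
(C) the dual of axiom B: valid iff R is symmetric. R is symmetric — valid.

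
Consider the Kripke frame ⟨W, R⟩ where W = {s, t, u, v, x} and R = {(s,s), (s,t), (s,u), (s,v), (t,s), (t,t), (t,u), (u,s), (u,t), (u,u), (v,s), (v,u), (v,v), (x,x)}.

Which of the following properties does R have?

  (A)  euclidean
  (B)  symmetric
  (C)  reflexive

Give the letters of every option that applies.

C

(A) not euclidean: s R t and s R v but not t R v.
(B) not symmetric: v R u but not u R v.
(C) reflexive: each world relates to itself.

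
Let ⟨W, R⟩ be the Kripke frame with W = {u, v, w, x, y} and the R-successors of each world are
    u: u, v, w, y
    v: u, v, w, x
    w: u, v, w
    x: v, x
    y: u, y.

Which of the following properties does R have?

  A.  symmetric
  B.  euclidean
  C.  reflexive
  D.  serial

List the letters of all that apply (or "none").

(A) symmetric: every R-edge is matched by its reverse.
(B) not euclidean: u R v and u R y but not v R y.
(C) reflexive: each world relates to itself.
(D) serial: every world has an R-successor.

A, C, D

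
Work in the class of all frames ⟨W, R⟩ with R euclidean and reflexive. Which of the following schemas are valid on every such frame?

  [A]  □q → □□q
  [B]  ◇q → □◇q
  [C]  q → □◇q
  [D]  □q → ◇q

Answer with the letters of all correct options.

A, B, C, D

A reflexive euclidean relation is also symmetric (from wRw and wRv the euclidean condition gives vRw) and hence transitive; it is an equivalence relation.
(A) □q → □□q (axiom 4) characterises the transitive frames. Every such R is transitive — valid.
(B) ◇q → □◇q is axiom 5, which corresponds to the euclidean property. Every such R is euclidean — valid.
(C) q → □◇q (axiom B) characterises the symmetric frames. Every such R is symmetric — valid.
(D) □q → ◇q is axiom D, which corresponds to seriality. Every such R is serial — valid.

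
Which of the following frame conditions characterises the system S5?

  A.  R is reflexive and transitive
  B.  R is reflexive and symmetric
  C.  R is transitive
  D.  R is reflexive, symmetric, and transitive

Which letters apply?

D

(A) this class determines S4, not S5.
(B) this class determines B (= KTB), not S5.
(C) this class determines K4, not S5.
(D) S5 is sound and complete for exactly this class.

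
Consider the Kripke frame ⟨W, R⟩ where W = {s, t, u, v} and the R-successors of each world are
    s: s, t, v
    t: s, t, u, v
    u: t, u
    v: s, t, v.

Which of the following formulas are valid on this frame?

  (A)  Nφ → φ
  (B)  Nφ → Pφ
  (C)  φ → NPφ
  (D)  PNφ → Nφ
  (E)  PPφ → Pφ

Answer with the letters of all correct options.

R is reflexive: each world relates to itself.
R is symmetric: every R-edge is matched by its reverse.
R is not transitive: s R t and t R u but not s R u.
R is not euclidean: t R s and t R u but not s R u.
R is serial: every world has an R-successor.
(A) Nφ → φ is axiom T, which corresponds to reflexivity. R is reflexive — valid.
(B) Nφ → Pφ is axiom D; it is valid on a frame exactly when R is serial. R is serial, so valid.
(C) φ → NPφ is axiom B; it is valid on a frame exactly when R is symmetric. R is symmetric, so valid.
(D) PNφ → Nφ (the dual of axiom 5) characterises the euclidean frames. R is not euclidean — not valid.
(E) PPφ → Pφ (the dual of axiom 4) characterises the transitive frames. R is not transitive — not valid.

A, B, C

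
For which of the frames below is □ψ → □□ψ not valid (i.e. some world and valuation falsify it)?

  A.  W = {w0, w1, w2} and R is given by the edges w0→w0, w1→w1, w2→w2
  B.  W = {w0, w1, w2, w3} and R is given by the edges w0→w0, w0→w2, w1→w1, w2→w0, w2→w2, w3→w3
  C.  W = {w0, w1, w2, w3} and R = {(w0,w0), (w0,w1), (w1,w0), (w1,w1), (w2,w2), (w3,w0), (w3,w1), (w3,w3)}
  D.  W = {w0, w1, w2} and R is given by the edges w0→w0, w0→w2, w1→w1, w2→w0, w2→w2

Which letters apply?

none

The schema □ψ → □□ψ is axiom 4; it is valid on a frame iff R is transitive.
(A) R is transitive (R is closed under composition), so the schema is valid here.
(B) R is transitive (R is closed under composition), so the schema is valid here.
(C) R is transitive (R is closed under composition), so the schema is valid here.
(D) R is transitive (R is closed under composition), so the schema is valid here.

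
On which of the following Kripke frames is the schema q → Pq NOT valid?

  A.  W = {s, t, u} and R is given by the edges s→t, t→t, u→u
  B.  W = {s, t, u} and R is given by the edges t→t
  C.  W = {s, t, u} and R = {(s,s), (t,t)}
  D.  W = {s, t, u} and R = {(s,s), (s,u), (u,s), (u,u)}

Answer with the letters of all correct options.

The schema q → Pq is the dual of axiom T; it is valid on a frame iff R is reflexive.
(A) R is not reflexive (not s R s), so the schema fails here.
(B) R is not reflexive (not s R s), so the schema fails here.
(C) R is not reflexive (not u R u), so the schema fails here.
(D) R is not reflexive (not t R t), so the schema fails here.

A, B, C, D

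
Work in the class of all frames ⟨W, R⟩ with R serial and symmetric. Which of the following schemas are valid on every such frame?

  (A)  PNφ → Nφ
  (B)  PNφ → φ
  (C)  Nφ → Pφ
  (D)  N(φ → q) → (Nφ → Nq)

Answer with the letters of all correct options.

(A) PNφ → Nφ is the dual of axiom 5; it is valid on a frame exactly when R is euclidean. Such an R need not be euclidean, so not valid.
(B) the dual of axiom B: valid iff R is symmetric. Every such R is symmetric — valid.
(C) Nφ → Pφ is axiom D; it is valid on a frame exactly when R is serial. Every such R is serial, so valid.
(D) N(φ → q) → (Nφ → Nq) is axiom K, valid on every Kripke frame — valid.

B, C, D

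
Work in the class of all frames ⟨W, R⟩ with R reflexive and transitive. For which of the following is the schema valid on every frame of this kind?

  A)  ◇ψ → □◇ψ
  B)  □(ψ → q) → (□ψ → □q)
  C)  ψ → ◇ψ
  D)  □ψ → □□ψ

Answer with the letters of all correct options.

Reflexive relations are serial.
(A) ◇ψ → □◇ψ (axiom 5) characterises the euclidean frames. Such an R need not be euclidean — not valid.
(B) □(ψ → q) → (□ψ → □q) is axiom K, valid on every Kripke frame — valid.
(C) ψ → ◇ψ is the dual of axiom T; it is valid on a frame exactly when R is reflexive. Every such R is reflexive, so valid.
(D) □ψ → □□ψ is axiom 4, which corresponds to transitivity. Every such R is transitive — valid.

B, C, D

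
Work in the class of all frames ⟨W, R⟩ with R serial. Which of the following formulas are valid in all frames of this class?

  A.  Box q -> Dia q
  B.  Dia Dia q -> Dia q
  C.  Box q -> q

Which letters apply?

A

(A) Box q -> Dia q is axiom D, which corresponds to seriality. Every such R is serial — valid.
(B) Dia Dia q -> Dia q is the dual of axiom 4, which corresponds to transitivity. Such an R need not be transitive — not valid.
(C) axiom T: valid iff R is reflexive. Such an R need not be reflexive — not valid.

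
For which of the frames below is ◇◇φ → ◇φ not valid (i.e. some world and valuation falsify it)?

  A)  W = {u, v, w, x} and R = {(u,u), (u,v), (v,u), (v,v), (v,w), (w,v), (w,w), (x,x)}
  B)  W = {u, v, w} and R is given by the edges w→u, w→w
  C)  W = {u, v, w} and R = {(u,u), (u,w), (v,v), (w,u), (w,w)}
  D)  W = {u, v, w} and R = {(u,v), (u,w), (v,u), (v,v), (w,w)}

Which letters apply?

A, D

The schema ◇◇φ → ◇φ is the dual of axiom 4; it is valid on a frame iff R is transitive.
(A) R is not transitive (u R v and v R w but not u R w), so the schema fails here.
(B) R is transitive (R is closed under composition), so the schema is valid here.
(C) R is transitive (R is closed under composition), so the schema is valid here.
(D) R is not transitive (u R v and v R u but not u R u), so the schema fails here.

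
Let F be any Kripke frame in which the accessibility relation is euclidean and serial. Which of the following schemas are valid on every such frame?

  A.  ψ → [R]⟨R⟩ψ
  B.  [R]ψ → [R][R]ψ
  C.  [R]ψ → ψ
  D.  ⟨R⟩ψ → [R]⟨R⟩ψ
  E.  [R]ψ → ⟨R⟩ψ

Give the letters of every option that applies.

D, E

(A) ψ → [R]⟨R⟩ψ is axiom B, which corresponds to symmetry. Such an R need not be symmetric — not valid.
(B) axiom 4: valid iff R is transitive. Such an R need not be transitive — not valid.
(C) axiom T: valid iff R is reflexive. Such an R need not be reflexive — not valid.
(D) ⟨R⟩ψ → [R]⟨R⟩ψ is axiom 5; it is valid on a frame exactly when R is euclidean. Every such R is euclidean, so valid.
(E) [R]ψ → ⟨R⟩ψ (axiom D) characterises the serial frames. Every such R is serial — valid.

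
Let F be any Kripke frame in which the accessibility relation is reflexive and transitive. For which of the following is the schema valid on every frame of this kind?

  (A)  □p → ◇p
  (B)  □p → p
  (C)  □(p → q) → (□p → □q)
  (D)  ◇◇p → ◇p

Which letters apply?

Reflexive relations are serial.
(A) axiom D: valid iff R is serial. Every such R is serial — valid.
(B) □p → p (axiom T) characterises the reflexive frames. Every such R is reflexive — valid.
(C) this is just K, valid on every normal frame.
(D) ◇◇p → ◇p is the dual of axiom 4, which corresponds to transitivity. Every such R is transitive — valid.

A, B, C, D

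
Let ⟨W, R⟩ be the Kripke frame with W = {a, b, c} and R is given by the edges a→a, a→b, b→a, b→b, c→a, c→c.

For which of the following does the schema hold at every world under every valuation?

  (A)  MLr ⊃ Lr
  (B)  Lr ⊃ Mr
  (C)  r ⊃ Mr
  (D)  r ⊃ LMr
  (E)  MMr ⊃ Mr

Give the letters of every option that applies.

B, C

R is reflexive: each world relates to itself.
R is not symmetric: c R a but not a R c.
R is not transitive: c R a and a R b but not c R b.
R is not euclidean: c R a and c R c but not a R c.
R is serial: every world has an R-successor.
(A) the dual of axiom 5: valid iff R is euclidean. R is not euclidean — not valid.
(B) Lr ⊃ Mr (axiom D) characterises the serial frames. R is serial — valid.
(C) the dual of axiom T: valid iff R is reflexive. R is reflexive — valid.
(D) r ⊃ LMr is axiom B; it is valid on a frame exactly when R is symmetric. R is not symmetric, so not valid.
(E) MMr ⊃ Mr is the dual of axiom 4, which corresponds to transitivity. R is not transitive — not valid.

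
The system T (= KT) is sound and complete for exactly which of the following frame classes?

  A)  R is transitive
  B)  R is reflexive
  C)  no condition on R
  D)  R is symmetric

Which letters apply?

B

(A) this class determines K4, not T (= KT).
(B) T (= KT) is sound and complete for exactly this class.
(C) this class determines K, not T (= KT).
(D) this class determines KB, not T (= KT).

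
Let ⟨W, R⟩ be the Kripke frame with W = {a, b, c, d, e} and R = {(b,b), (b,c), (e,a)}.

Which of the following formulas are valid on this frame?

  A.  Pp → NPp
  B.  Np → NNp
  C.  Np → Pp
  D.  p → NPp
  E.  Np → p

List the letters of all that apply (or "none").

R is not reflexive: not a R a.
R is not symmetric: b R c but not c R b.
R is transitive: R is closed under composition.
R is not euclidean: b R c and b R b but not c R b.
R is not serial: a has no R-successor.
(A) Pp → NPp (axiom 5) characterises the euclidean frames. R is not euclidean — not valid.
(B) Np → NNp (axiom 4) characterises the transitive frames. R is transitive — valid.
(C) axiom D: valid iff R is serial. R is not serial — not valid.
(D) p → NPp is axiom B; it is valid on a frame exactly when R is symmetric. R is not symmetric, so not valid.
(E) Np → p is axiom T; it is valid on a frame exactly when R is reflexive. R is not reflexive, so not valid.

B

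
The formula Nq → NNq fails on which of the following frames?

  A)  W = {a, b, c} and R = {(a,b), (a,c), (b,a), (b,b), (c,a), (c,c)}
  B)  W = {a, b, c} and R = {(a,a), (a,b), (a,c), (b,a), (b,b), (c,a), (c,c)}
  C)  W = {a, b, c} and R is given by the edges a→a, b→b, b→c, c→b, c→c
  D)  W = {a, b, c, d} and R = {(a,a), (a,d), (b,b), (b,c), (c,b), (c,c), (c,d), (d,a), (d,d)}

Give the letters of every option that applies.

The schema Nq → NNq is axiom 4; it is valid on a frame iff R is transitive.
(A) R is not transitive (a R b and b R a but not a R a), so the schema fails here.
(B) R is not transitive (b R a and a R c but not b R c), so the schema fails here.
(C) R is transitive (R is closed under composition), so the schema is valid here.
(D) R is not transitive (b R c and c R d but not b R d), so the schema fails here.

A, B, D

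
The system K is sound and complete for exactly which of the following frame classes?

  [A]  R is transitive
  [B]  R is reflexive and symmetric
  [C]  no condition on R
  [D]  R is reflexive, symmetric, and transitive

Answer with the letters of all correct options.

C

(A) this class determines K4, not K.
(B) this class determines B (= KTB), not K.
(C) K is sound and complete for exactly this class.
(D) this class determines S5, not K.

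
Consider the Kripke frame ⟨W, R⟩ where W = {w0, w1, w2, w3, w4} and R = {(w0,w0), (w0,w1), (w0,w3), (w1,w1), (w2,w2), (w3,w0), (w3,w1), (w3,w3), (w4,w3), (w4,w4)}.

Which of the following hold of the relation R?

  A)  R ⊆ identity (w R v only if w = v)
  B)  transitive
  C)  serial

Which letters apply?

C

(A) not ⊆ identity: w0 R w1 with w0 ≠ w1.
(B) not transitive: w4 R w3 and w3 R w0 but not w4 R w0.
(C) serial: every world has an R-successor.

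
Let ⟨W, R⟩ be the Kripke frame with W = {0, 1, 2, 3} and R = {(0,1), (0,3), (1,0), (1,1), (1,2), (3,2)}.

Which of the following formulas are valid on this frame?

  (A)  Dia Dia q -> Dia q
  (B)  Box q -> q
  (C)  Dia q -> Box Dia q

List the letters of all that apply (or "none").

R is not reflexive: not 0 R 0.
R is not transitive: 0 R 1 and 1 R 0 but not 0 R 0.
R is not euclidean: 0 R 1 and 0 R 3 but not 1 R 3.
(A) Dia Dia q -> Dia q is the dual of axiom 4; it is valid on a frame exactly when R is transitive. R is not transitive, so not valid.
(B) Box q -> q is axiom T; it is valid on a frame exactly when R is reflexive. R is not reflexive, so not valid.
(C) Dia q -> Box Dia q (axiom 5) characterises the euclidean frames. R is not euclidean — not valid.

none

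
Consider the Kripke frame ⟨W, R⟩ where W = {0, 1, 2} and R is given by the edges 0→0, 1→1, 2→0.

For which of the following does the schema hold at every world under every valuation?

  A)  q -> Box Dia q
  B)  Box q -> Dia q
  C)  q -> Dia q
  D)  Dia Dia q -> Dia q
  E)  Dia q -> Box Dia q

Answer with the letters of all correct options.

R is not reflexive: not 2 R 2.
R is not symmetric: 2 R 0 but not 0 R 2.
R is transitive: R is closed under composition.
R is euclidean: any two R-successors of the same world are R-related.
R is serial: every world has an R-successor.
(A) axiom B: valid iff R is symmetric. R is not symmetric — not valid.
(B) Box q -> Dia q is axiom D, which corresponds to seriality. R is serial — valid.
(C) q -> Dia q is the dual of axiom T, which corresponds to reflexivity. R is not reflexive — not valid.
(D) the dual of axiom 4: valid iff R is transitive. R is transitive — valid.
(E) Dia q -> Box Dia q is axiom 5; it is valid on a frame exactly when R is euclidean. R is euclidean, so valid.

B, D, E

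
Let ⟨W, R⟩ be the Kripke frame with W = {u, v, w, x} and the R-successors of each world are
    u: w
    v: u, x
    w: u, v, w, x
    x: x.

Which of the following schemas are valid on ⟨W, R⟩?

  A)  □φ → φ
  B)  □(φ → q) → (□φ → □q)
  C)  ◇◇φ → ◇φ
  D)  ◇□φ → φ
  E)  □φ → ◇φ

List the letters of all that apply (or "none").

B, E

R is not reflexive: not u R u.
R is not symmetric: v R u but not u R v.
R is not transitive: u R w and w R u but not u R u.
R is serial: every world has an R-successor.
(A) axiom T: valid iff R is reflexive. R is not reflexive — not valid.
(B) □(φ → q) → (□φ → □q) is axiom K, valid on every Kripke frame — valid.
(C) ◇◇φ → ◇φ is the dual of axiom 4; it is valid on a frame exactly when R is transitive. R is not transitive, so not valid.
(D) ◇□φ → φ (the dual of axiom B) characterises the symmetric frames. R is not symmetric — not valid.
(E) □φ → ◇φ is axiom D; it is valid on a frame exactly when R is serial. R is serial, so valid.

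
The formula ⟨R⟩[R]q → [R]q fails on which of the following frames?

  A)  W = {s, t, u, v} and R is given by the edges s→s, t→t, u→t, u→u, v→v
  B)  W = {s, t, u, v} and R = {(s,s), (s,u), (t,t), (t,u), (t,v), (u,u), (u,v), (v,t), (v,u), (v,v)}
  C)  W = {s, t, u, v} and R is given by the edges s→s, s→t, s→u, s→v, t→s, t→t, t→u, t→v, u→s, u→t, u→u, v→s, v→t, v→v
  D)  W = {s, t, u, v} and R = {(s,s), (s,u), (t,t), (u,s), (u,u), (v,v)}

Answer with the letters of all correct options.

A, B, C

The schema ⟨R⟩[R]q → [R]q is the dual of axiom 5; it is valid on a frame iff R is euclidean.
(A) R is not euclidean (u R t and u R u but not t R u), so the schema fails here.
(B) R is not euclidean (s R u and s R s but not u R s), so the schema fails here.
(C) R is not euclidean (s R u and s R v but not u R v), so the schema fails here.
(D) R is euclidean (any two R-successors of the same world are R-related), so the schema is valid here.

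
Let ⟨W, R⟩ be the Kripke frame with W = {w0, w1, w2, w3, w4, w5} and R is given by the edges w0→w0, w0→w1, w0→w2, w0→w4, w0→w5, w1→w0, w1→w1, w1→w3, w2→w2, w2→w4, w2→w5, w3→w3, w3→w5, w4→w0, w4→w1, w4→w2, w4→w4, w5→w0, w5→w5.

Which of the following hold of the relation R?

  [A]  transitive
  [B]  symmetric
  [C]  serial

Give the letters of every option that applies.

(A) not transitive: w0 R w1 and w1 R w3 but not w0 R w3.
(B) not symmetric: w0 R w2 but not w2 R w0.
(C) serial: every world has an R-successor.

C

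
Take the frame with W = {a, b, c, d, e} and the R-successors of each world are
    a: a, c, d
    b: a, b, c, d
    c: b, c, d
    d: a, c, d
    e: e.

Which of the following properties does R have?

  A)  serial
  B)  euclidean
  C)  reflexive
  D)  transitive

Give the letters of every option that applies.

(A) serial: every world has an R-successor.
(B) not euclidean: a R c and a R a but not c R a.
(C) reflexive: each world relates to itself.
(D) not transitive: a R c and c R b but not a R b.

A, C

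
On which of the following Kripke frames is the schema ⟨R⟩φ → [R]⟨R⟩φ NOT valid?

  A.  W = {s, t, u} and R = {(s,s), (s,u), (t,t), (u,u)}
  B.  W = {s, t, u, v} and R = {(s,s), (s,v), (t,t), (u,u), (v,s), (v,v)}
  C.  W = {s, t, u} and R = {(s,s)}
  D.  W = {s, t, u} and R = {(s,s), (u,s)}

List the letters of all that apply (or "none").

A

The schema ⟨R⟩φ → [R]⟨R⟩φ is axiom 5; it is valid on a frame iff R is euclidean.
(A) R is not euclidean (s R u and s R s but not u R s), so the schema fails here.
(B) R is euclidean (any two R-successors of the same world are R-related), so the schema is valid here.
(C) R is euclidean (any two R-successors of the same world are R-related), so the schema is valid here.
(D) R is euclidean (any two R-successors of the same world are R-related), so the schema is valid here.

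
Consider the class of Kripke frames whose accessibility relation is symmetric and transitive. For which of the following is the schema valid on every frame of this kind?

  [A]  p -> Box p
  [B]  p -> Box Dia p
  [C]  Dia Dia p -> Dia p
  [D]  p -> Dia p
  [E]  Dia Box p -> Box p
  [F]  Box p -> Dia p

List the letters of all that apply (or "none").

A symmetric transitive relation is euclidean (uRv and uRw give vRu by symmetry, then vRw by transitivity).
(A) p -> Box p is valid only on frames where every R-edge is a self-loop. Such an R need not be a subset of the identity — not valid.
(B) p -> Box Dia p is axiom B; it is valid on a frame exactly when R is symmetric. Every such R is symmetric, so valid.
(C) Dia Dia p -> Dia p (the dual of axiom 4) characterises the transitive frames. Every such R is transitive — valid.
(D) p -> Dia p is the dual of axiom T; it is valid on a frame exactly when R is reflexive. Such an R need not be reflexive, so not valid.
(E) Dia Box p -> Box p is the dual of axiom 5; it is valid on a frame exactly when R is euclidean. Every such R is euclidean, so valid.
(F) Box p -> Dia p (axiom D) characterises the serial frames. Such an R need not be serial — not valid.

B, C, E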